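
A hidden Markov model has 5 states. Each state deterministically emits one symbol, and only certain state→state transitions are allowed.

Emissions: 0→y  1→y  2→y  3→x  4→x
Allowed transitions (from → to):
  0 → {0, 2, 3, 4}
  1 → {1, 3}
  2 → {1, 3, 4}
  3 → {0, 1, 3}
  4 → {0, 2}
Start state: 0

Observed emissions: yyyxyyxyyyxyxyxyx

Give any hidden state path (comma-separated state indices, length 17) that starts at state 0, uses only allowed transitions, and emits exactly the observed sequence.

  0: obs=y cand={0,1,2} pick 0 [start]
  1: obs=y cand={0,1,2} pick 0 [0->0 ok]
  2: obs=y cand={0,1,2} pick 2 [0->2 ok]
  3: obs=x cand={3,4} pick 3 [2->3 ok]
  4: obs=y cand={0,1,2} pick 1 [3->1 ok]
  5: obs=y cand={0,1,2} pick 1 [1->1 ok]
  6: obs=x cand={3,4} pick 3 [1->3 ok]
  7: obs=y cand={0,1,2} pick 0 [3->0 ok]
  8: obs=y cand={0,1,2} pick 0 [0->0 ok]
  9: obs=y cand={0,1,2} pick 2 [0->2 ok]
  10: obs=x cand={3,4} pick 4 [2->4 ok]
  11: obs=y cand={0,1,2} pick 0 [4->0 ok]
  12: obs=x cand={3,4} pick 4 [0->4 ok]
  13: obs=y cand={0,1,2} pick 0 [4->0 ok]
  14: obs=x cand={3,4} pick 4 [0->4 ok]
  15: obs=y cand={0,1,2} pick 0 [4->0 ok]
  16: obs=x cand={3,4} pick 3 [0->3 ok]

0,0,2,3,1,1,3,0,0,2,4,0,4,0,4,0,3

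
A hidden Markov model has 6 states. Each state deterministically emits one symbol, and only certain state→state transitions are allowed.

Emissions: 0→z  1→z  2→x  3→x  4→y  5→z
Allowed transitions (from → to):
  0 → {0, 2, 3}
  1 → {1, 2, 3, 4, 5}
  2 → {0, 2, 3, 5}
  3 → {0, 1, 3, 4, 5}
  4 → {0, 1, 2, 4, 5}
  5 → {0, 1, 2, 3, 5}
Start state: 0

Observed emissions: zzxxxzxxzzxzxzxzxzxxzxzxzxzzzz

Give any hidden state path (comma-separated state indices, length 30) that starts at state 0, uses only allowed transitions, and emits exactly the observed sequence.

  [0] z  {0,1,5}  => 0  start
  [1] z  {0,1,5}  => 0  0->0 ok
  [2] x  {2,3}  => 2  0->2 ok
  [3] x  {2,3}  => 2  2->2 ok
  [4] x  {2,3}  => 3  2->3 ok
  [5] z  {0,1,5}  => 5  3->5 ok
  [6] x  {2,3}  => 3  5->3 ok
  [7] x  {2,3}  => 3  3->3 ok
  [8] z  {0,1,5}  => 1  3->1 ok
  [9] z  {0,1,5}  => 1  1->1 ok
  [10] x  {2,3}  => 3  1->3 ok
  [11] z  {0,1,5}  => 1  3->1 ok
  [12] x  {2,3}  => 3  1->3 ok
  [13] z  {0,1,5}  => 5  3->5 ok
  [14] x  {2,3}  => 2  5->2 ok
  [15] z  {0,1,5}  => 5  2->5 ok
  [16] x  {2,3}  => 2  5->2 ok
  [17] z  {0,1,5}  => 0  2->0 ok
  [18] x  {2,3}  => 3  0->3 ok
  [19] x  {2,3}  => 3  3->3 ok
  [20] z  {0,1,5}  => 0  3->0 ok
  [21] x  {2,3}  => 2  0->2 ok
  [22] z  {0,1,5}  => 5  2->5 ok
  [23] x  {2,3}  => 2  5->2 ok
  [24] z  {0,1,5}  => 5  2->5 ok
  [25] x  {2,3}  => 2  5->2 ok
  [26] z  {0,1,5}  => 5  2->5 ok
  [27] z  {0,1,5}  => 1  5->1 ok
  [28] z  {0,1,5}  => 5  1->5 ok
  [29] z  {0,1,5}  => 5  5->5 ok

0,0,2,2,3,5,3,3,1,1,3,1,3,5,2,5,2,0,3,3,0,2,5,2,5,2,5,1,5,5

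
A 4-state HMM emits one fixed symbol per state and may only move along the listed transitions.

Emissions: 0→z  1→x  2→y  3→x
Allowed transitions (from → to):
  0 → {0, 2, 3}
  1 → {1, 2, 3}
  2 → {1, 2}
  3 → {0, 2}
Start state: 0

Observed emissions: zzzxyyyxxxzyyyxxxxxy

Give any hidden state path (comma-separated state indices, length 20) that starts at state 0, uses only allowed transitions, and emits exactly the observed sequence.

0,0,0,3,2,2,2,1,1,3,0,2,2,2,1,1,1,1,3,2

  0: obs=z cand={0} pick 0 [start]
  1: obs=z cand={0} pick 0 [0->0 ok]
  2: obs=z cand={0} pick 0 [0->0 ok]
  3: obs=x cand={1,3} pick 3 [0->3 ok]
  4: obs=y cand={2} pick 2 [3->2 ok]
  5: obs=y cand={2} pick 2 [2->2 ok]
  6: obs=y cand={2} pick 2 [2->2 ok]
  7: obs=x cand={1,3} pick 1 [2->1 ok]
  8: obs=x cand={1,3} pick 1 [1->1 ok]
  9: obs=x cand={1,3} pick 3 [1->3 ok]
  10: obs=z cand={0} pick 0 [3->0 ok]
  11: obs=y cand={2} pick 2 [0->2 ok]
  12: obs=y cand={2} pick 2 [2->2 ok]
  13: obs=y cand={2} pick 2 [2->2 ok]
  14: obs=x cand={1,3} pick 1 [2->1 ok]
  15: obs=x cand={1,3} pick 1 [1->1 ok]
  16: obs=x cand={1,3} pick 1 [1->1 ok]
  17: obs=x cand={1,3} pick 1 [1->1 ok]
  18: obs=x cand={1,3} pick 3 [1->3 ok]
  19: obs=y cand={2} pick 2 [3->2 ok]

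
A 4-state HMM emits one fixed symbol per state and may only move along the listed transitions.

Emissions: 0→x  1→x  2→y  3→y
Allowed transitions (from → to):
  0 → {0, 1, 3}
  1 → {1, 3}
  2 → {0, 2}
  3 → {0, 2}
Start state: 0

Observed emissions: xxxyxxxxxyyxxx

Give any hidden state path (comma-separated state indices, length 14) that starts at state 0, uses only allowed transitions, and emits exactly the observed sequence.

  0: obs=x cand={0,1} pick 0 [start]
  1: obs=x cand={0,1} pick 1 [0->1 ok]
  2: obs=x cand={0,1} pick 1 [1->1 ok]
  3: obs=y cand={2,3} pick 3 [1->3 ok]
  4: obs=x cand={0,1} pick 0 [3->0 ok]
  5: obs=x cand={0,1} pick 1 [0->1 ok]
  6: obs=x cand={0,1} pick 1 [1->1 ok]
  7: obs=x cand={0,1} pick 1 [1->1 ok]
  8: obs=x cand={0,1} pick 1 [1->1 ok]
  9: obs=y cand={2,3} pick 3 [1->3 ok]
  10: obs=y cand={2,3} pick 2 [3->2 ok]
  11: obs=x cand={0,1} pick 0 [2->0 ok]
  12: obs=x cand={0,1} pick 0 [0->0 ok]
  13: obs=x cand={0,1} pick 1 [0->1 ok]

0,1,1,3,0,1,1,1,1,3,2,0,0,1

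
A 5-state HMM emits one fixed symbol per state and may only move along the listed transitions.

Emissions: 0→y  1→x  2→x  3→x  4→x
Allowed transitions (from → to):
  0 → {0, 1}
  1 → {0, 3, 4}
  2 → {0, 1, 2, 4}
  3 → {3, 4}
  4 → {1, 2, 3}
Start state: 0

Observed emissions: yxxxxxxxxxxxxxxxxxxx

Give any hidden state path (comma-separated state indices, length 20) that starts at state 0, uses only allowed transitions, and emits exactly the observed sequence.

0,1,4,3,3,3,3,4,1,4,1,4,1,3,3,3,3,4,1,4

  pos 0: y in {0}, choose 0; start
  pos 1: x in {1,2,3,4}, choose 1; 0->1 ok
  pos 2: x in {1,2,3,4}, choose 4; 1->4 ok
  pos 3: x in {1,2,3,4}, choose 3; 4->3 ok
  pos 4: x in {1,2,3,4}, choose 3; 3->3 ok
  pos 5: x in {1,2,3,4}, choose 3; 3->3 ok
  pos 6: x in {1,2,3,4}, choose 3; 3->3 ok
  pos 7: x in {1,2,3,4}, choose 4; 3->4 ok
  pos 8: x in {1,2,3,4}, choose 1; 4->1 ok
  pos 9: x in {1,2,3,4}, choose 4; 1->4 ok
  pos 10: x in {1,2,3,4}, choose 1; 4->1 ok
  pos 11: x in {1,2,3,4}, choose 4; 1->4 ok
  pos 12: x in {1,2,3,4}, choose 1; 4->1 ok
  pos 13: x in {1,2,3,4}, choose 3; 1->3 ok
  pos 14: x in {1,2,3,4}, choose 3; 3->3 ok
  pos 15: x in {1,2,3,4}, choose 3; 3->3 ok
  pos 16: x in {1,2,3,4}, choose 3; 3->3 ok
  pos 17: x in {1,2,3,4}, choose 4; 3->4 ok
  pos 18: x in {1,2,3,4}, choose 1; 4->1 ok
  pos 19: x in {1,2,3,4}, choose 4; 1->4 ok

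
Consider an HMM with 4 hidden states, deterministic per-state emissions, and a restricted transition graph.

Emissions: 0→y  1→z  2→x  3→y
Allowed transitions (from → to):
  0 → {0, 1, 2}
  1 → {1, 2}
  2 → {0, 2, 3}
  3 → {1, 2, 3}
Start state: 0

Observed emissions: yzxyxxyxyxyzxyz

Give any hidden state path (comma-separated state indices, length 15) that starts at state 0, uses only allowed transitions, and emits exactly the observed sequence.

  [0] y  {0,3}  => 0  start
  [1] z  {1}  => 1  0->1 ok
  [2] x  {2}  => 2  1->2 ok
  [3] y  {0,3}  => 3  2->3 ok
  [4] x  {2}  => 2  3->2 ok
  [5] x  {2}  => 2  2->2 ok
  [6] y  {0,3}  => 3  2->3 ok
  [7] x  {2}  => 2  3->2 ok
  [8] y  {0,3}  => 3  2->3 ok
  [9] x  {2}  => 2  3->2 ok
  [10] y  {0,3}  => 0  2->0 ok
  [11] z  {1}  => 1  0->1 ok
  [12] x  {2}  => 2  1->2 ok
  [13] y  {0,3}  => 0  2->0 ok
  [14] z  {1}  => 1  0->1 ok

0,1,2,3,2,2,3,2,3,2,0,1,2,0,1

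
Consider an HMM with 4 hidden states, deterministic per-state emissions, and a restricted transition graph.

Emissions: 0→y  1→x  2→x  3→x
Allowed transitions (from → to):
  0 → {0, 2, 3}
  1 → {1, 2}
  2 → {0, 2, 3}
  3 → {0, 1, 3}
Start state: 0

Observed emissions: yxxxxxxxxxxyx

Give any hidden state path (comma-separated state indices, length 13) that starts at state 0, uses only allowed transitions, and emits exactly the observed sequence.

0,3,3,1,1,2,2,3,3,1,2,0,3

  0: obs=y cand={0} pick 0 [start]
  1: obs=x cand={1,2,3} pick 3 [0->3 ok]
  2: obs=x cand={1,2,3} pick 3 [3->3 ok]
  3: obs=x cand={1,2,3} pick 1 [3->1 ok]
  4: obs=x cand={1,2,3} pick 1 [1->1 ok]
  5: obs=x cand={1,2,3} pick 2 [1->2 ok]
  6: obs=x cand={1,2,3} pick 2 [2->2 ok]
  7: obs=x cand={1,2,3} pick 3 [2->3 ok]
  8: obs=x cand={1,2,3} pick 3 [3->3 ok]
  9: obs=x cand={1,2,3} pick 1 [3->1 ok]
  10: obs=x cand={1,2,3} pick 2 [1->2 ok]
  11: obs=y cand={0} pick 0 [2->0 ok]
  12: obs=x cand={1,2,3} pick 3 [0->3 ok]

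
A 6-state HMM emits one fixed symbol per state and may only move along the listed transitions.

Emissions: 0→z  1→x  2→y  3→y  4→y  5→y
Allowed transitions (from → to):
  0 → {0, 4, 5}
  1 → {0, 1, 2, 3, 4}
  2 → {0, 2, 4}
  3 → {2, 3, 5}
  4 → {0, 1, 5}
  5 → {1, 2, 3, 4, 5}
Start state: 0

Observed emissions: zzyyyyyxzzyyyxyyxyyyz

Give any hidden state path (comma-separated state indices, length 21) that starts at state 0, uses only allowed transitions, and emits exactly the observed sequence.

  t0 'z' -> {0}, take 0 (start)
  t1 'z' -> {0}, take 0 (0->0 ok)
  t2 'y' -> {2,3,4,5}, take 4 (0->4 ok)
  t3 'y' -> {2,3,4,5}, take 5 (4->5 ok)
  t4 'y' -> {2,3,4,5}, take 3 (5->3 ok)
  t5 'y' -> {2,3,4,5}, take 5 (3->5 ok)
  t6 'y' -> {2,3,4,5}, take 4 (5->4 ok)
  t7 'x' -> {1}, take 1 (4->1 ok)
  t8 'z' -> {0}, take 0 (1->0 ok)
  t9 'z' -> {0}, take 0 (0->0 ok)
  t10 'y' -> {2,3,4,5}, take 5 (0->5 ok)
  t11 'y' -> {2,3,4,5}, take 4 (5->4 ok)
  t12 'y' -> {2,3,4,5}, take 5 (4->5 ok)
  t13 'x' -> {1}, take 1 (5->1 ok)
  t14 'y' -> {2,3,4,5}, take 2 (1->2 ok)
  t15 'y' -> {2,3,4,5}, take 4 (2->4 ok)
  t16 'x' -> {1}, take 1 (4->1 ok)
  t17 'y' -> {2,3,4,5}, take 3 (1->3 ok)
  t18 'y' -> {2,3,4,5}, take 5 (3->5 ok)
  t19 'y' -> {2,3,4,5}, take 4 (5->4 ok)
  t20 'z' -> {0}, take 0 (4->0 ok)

0,0,4,5,3,5,4,1,0,0,5,4,5,1,2,4,1,3,5,4,0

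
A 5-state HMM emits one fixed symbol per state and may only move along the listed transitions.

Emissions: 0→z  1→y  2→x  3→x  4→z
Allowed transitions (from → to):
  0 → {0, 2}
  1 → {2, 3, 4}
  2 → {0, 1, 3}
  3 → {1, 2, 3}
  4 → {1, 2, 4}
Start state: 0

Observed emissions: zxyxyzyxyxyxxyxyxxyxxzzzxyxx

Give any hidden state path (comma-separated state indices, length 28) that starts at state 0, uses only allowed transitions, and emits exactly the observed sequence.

  [0] z  {0,4}  => 0  start
  [1] x  {2,3}  => 2  0->2 ok
  [2] y  {1}  => 1  2->1 ok
  [3] x  {2,3}  => 3  1->3 ok
  [4] y  {1}  => 1  3->1 ok
  [5] z  {0,4}  => 4  1->4 ok
  [6] y  {1}  => 1  4->1 ok
  [7] x  {2,3}  => 2  1->2 ok
  [8] y  {1}  => 1  2->1 ok
  [9] x  {2,3}  => 3  1->3 ok
  [10] y  {1}  => 1  3->1 ok
  [11] x  {2,3}  => 3  1->3 ok
  [12] x  {2,3}  => 2  3->2 ok
  [13] y  {1}  => 1  2->1 ok
  [14] x  {2,3}  => 3  1->3 ok
  [15] y  {1}  => 1  3->1 ok
  [16] x  {2,3}  => 2  1->2 ok
  [17] x  {2,3}  => 3  2->3 ok
  [18] y  {1}  => 1  3->1 ok
  [19] x  {2,3}  => 3  1->3 ok
  [20] x  {2,3}  => 2  3->2 ok
  [21] z  {0,4}  => 0  2->0 ok
  [22] z  {0,4}  => 0  0->0 ok
  [23] z  {0,4}  => 0  0->0 ok
  [24] x  {2,3}  => 2  0->2 ok
  [25] y  {1}  => 1  2->1 ok
  [26] x  {2,3}  => 3  1->3 ok
  [27] x  {2,3}  => 2  3->2 ok

0,2,1,3,1,4,1,2,1,3,1,3,2,1,3,1,2,3,1,3,2,0,0,0,2,1,3,2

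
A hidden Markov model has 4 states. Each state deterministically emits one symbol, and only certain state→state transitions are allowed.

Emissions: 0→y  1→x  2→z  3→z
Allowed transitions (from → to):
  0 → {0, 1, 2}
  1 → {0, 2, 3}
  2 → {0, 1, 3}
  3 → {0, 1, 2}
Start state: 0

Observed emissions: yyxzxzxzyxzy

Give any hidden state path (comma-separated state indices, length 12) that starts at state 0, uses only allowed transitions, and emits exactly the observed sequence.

  [0] y  {0}  => 0  start
  [1] y  {0}  => 0  0->0 ok
  [2] x  {1}  => 1  0->1 ok
  [3] z  {2,3}  => 3  1->3 ok
  [4] x  {1}  => 1  3->1 ok
  [5] z  {2,3}  => 2  1->2 ok
  [6] x  {1}  => 1  2->1 ok
  [7] z  {2,3}  => 3  1->3 ok
  [8] y  {0}  => 0  3->0 ok
  [9] x  {1}  => 1  0->1 ok
  [10] z  {2,3}  => 2  1->2 ok
  [11] y  {0}  => 0  2->0 ok

0,0,1,3,1,2,1,3,0,1,2,0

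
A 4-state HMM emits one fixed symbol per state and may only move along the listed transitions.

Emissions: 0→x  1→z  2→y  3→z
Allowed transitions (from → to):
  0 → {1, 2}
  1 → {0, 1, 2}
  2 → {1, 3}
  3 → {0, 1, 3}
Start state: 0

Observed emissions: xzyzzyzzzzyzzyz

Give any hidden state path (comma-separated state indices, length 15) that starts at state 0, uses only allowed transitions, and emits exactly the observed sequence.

  t0 'x' -> {0}, take 0 (start)
  t1 'z' -> {1,3}, take 1 (0->1 ok)
  t2 'y' -> {2}, take 2 (1->2 ok)
  t3 'z' -> {1,3}, take 3 (2->3 ok)
  t4 'z' -> {1,3}, take 1 (3->1 ok)
  t5 'y' -> {2}, take 2 (1->2 ok)
  t6 'z' -> {1,3}, take 1 (2->1 ok)
  t7 'z' -> {1,3}, take 1 (1->1 ok)
  t8 'z' -> {1,3}, take 1 (1->1 ok)
  t9 'z' -> {1,3}, take 1 (1->1 ok)
  t10 'y' -> {2}, take 2 (1->2 ok)
  t11 'z' -> {1,3}, take 3 (2->3 ok)
  t12 'z' -> {1,3}, take 1 (3->1 ok)
  t13 'y' -> {2}, take 2 (1->2 ok)
  t14 'z' -> {1,3}, take 3 (2->3 ok)

0,1,2,3,1,2,1,1,1,1,2,3,1,2,3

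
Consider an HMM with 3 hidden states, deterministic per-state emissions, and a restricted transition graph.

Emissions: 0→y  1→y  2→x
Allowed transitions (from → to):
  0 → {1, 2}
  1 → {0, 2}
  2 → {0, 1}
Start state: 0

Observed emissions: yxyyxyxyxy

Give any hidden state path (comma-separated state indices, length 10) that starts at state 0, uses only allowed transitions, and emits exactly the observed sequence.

0,2,0,1,2,0,2,1,2,1

  0: obs=y cand={0,1} pick 0 [start]
  1: obs=x cand={2} pick 2 [0->2 ok]
  2: obs=y cand={0,1} pick 0 [2->0 ok]
  3: obs=y cand={0,1} pick 1 [0->1 ok]
  4: obs=x cand={2} pick 2 [1->2 ok]
  5: obs=y cand={0,1} pick 0 [2->0 ok]
  6: obs=x cand={2} pick 2 [0->2 ok]
  7: obs=y cand={0,1} pick 1 [2->1 ok]
  8: obs=x cand={2} pick 2 [1->2 ok]
  9: obs=y cand={0,1} pick 1 [2->1 ok]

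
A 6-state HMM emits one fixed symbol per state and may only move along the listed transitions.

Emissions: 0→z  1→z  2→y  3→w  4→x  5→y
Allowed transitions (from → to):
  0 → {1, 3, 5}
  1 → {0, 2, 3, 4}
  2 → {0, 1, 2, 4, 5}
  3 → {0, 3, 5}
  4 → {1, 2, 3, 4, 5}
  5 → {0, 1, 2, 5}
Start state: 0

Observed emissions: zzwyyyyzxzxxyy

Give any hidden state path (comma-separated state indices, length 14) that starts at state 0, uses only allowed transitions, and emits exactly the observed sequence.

  0: obs=z cand={0,1} pick 0 [start]
  1: obs=z cand={0,1} pick 1 [0->1 ok]
  2: obs=w cand={3} pick 3 [1->3 ok]
  3: obs=y cand={2,5} pick 5 [3->5 ok]
  4: obs=y cand={2,5} pick 5 [5->5 ok]
  5: obs=y cand={2,5} pick 5 [5->5 ok]
  6: obs=y cand={2,5} pick 5 [5->5 ok]
  7: obs=z cand={0,1} pick 1 [5->1 ok]
  8: obs=x cand={4} pick 4 [1->4 ok]
  9: obs=z cand={0,1} pick 1 [4->1 ok]
  10: obs=x cand={4} pick 4 [1->4 ok]
  11: obs=x cand={4} pick 4 [4->4 ok]
  12: obs=y cand={2,5} pick 5 [4->5 ok]
  13: obs=y cand={2,5} pick 5 [5->5 ok]

0,1,3,5,5,5,5,1,4,1,4,4,5,5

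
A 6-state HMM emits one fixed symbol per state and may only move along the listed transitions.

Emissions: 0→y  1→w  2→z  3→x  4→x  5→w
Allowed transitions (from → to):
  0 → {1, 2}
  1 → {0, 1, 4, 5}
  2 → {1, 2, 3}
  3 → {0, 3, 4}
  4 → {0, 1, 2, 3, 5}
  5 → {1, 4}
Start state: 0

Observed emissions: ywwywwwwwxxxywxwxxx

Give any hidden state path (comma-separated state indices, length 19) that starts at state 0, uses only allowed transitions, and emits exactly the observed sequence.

0,1,1,0,1,5,1,1,5,4,3,3,0,1,4,5,4,3,3

  0: obs=y cand={0} pick 0 [start]
  1: obs=w cand={1,5} pick 1 [0->1 ok]
  2: obs=w cand={1,5} pick 1 [1->1 ok]
  3: obs=y cand={0} pick 0 [1->0 ok]
  4: obs=w cand={1,5} pick 1 [0->1 ok]
  5: obs=w cand={1,5} pick 5 [1->5 ok]
  6: obs=w cand={1,5} pick 1 [5->1 ok]
  7: obs=w cand={1,5} pick 1 [1->1 ok]
  8: obs=w cand={1,5} pick 5 [1->5 ok]
  9: obs=x cand={3,4} pick 4 [5->4 ok]
  10: obs=x cand={3,4} pick 3 [4->3 ok]
  11: obs=x cand={3,4} pick 3 [3->3 ok]
  12: obs=y cand={0} pick 0 [3->0 ok]
  13: obs=w cand={1,5} pick 1 [0->1 ok]
  14: obs=x cand={3,4} pick 4 [1->4 ok]
  15: obs=w cand={1,5} pick 5 [4->5 ok]
  16: obs=x cand={3,4} pick 4 [5->4 ok]
  17: obs=x cand={3,4} pick 3 [4->3 ok]
  18: obs=x cand={3,4} pick 3 [3->3 ok]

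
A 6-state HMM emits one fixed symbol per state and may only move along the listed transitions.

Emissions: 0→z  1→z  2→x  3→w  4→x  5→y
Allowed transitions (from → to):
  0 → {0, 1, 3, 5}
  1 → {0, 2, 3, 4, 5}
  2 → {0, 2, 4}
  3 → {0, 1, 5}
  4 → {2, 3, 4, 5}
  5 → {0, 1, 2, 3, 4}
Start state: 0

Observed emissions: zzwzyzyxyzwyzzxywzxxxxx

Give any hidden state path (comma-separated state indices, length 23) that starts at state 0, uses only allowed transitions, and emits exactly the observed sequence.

0,1,3,0,5,1,5,4,5,0,3,5,0,1,4,5,3,1,4,4,4,2,4

  pos 0: z in {0,1}, choose 0; start
  pos 1: z in {0,1}, choose 1; 0->1 ok
  pos 2: w in {3}, choose 3; 1->3 ok
  pos 3: z in {0,1}, choose 0; 3->0 ok
  pos 4: y in {5}, choose 5; 0->5 ok
  pos 5: z in {0,1}, choose 1; 5->1 ok
  pos 6: y in {5}, choose 5; 1->5 ok
  pos 7: x in {2,4}, choose 4; 5->4 ok
  pos 8: y in {5}, choose 5; 4->5 ok
  pos 9: z in {0,1}, choose 0; 5->0 ok
  pos 10: w in {3}, choose 3; 0->3 ok
  pos 11: y in {5}, choose 5; 3->5 ok
  pos 12: z in {0,1}, choose 0; 5->0 ok
  pos 13: z in {0,1}, choose 1; 0->1 ok
  pos 14: x in {2,4}, choose 4; 1->4 ok
  pos 15: y in {5}, choose 5; 4->5 ok
  pos 16: w in {3}, choose 3; 5->3 ok
  pos 17: z in {0,1}, choose 1; 3->1 ok
  pos 18: x in {2,4}, choose 4; 1->4 ok
  pos 19: x in {2,4}, choose 4; 4->4 ok
  pos 20: x in {2,4}, choose 4; 4->4 ok
  pos 21: x in {2,4}, choose 2; 4->2 ok
  pos 22: x in {2,4}, choose 4; 2->4 ok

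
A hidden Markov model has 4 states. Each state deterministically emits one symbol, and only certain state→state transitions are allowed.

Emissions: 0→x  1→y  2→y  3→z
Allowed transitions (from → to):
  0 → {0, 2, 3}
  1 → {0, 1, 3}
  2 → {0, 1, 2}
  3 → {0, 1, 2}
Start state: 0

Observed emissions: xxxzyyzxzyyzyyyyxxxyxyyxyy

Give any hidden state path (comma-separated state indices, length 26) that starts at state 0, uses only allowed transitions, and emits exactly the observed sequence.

  [0] x  {0}  => 0  start
  [1] x  {0}  => 0  0->0 ok
  [2] x  {0}  => 0  0->0 ok
  [3] z  {3}  => 3  0->3 ok
  [4] y  {1,2}  => 2  3->2 ok
  [5] y  {1,2}  => 1  2->1 ok
  [6] z  {3}  => 3  1->3 ok
  [7] x  {0}  => 0  3->0 ok
  [8] z  {3}  => 3  0->3 ok
  [9] y  {1,2}  => 1  3->1 ok
  [10] y  {1,2}  => 1  1->1 ok
  [11] z  {3}  => 3  1->3 ok
  [12] y  {1,2}  => 2  3->2 ok
  [13] y  {1,2}  => 2  2->2 ok
  [14] y  {1,2}  => 2  2->2 ok
  [15] y  {1,2}  => 2  2->2 ok
  [16] x  {0}  => 0  2->0 ok
  [17] x  {0}  => 0  0->0 ok
  [18] x  {0}  => 0  0->0 ok
  [19] y  {1,2}  => 2  0->2 ok
  [20] x  {0}  => 0  2->0 ok
  [21] y  {1,2}  => 2  0->2 ok
  [22] y  {1,2}  => 1  2->1 ok
  [23] x  {0}  => 0  1->0 ok
  [24] y  {1,2}  => 2  0->2 ok
  [25] y  {1,2}  => 2  2->2 ok

0,0,0,3,2,1,3,0,3,1,1,3,2,2,2,2,0,0,0,2,0,2,1,0,2,2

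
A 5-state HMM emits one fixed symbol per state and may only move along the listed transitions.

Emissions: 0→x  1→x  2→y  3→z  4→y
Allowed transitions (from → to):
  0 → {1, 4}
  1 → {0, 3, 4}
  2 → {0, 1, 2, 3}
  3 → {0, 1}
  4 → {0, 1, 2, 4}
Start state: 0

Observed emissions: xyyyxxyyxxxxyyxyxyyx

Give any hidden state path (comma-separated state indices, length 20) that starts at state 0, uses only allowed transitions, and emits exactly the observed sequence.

0,4,2,2,1,0,4,2,0,1,0,1,4,4,0,4,0,4,2,1

  0: obs=x cand={0,1} pick 0 [start]
  1: obs=y cand={2,4} pick 4 [0->4 ok]
  2: obs=y cand={2,4} pick 2 [4->2 ok]
  3: obs=y cand={2,4} pick 2 [2->2 ok]
  4: obs=x cand={0,1} pick 1 [2->1 ok]
  5: obs=x cand={0,1} pick 0 [1->0 ok]
  6: obs=y cand={2,4} pick 4 [0->4 ok]
  7: obs=y cand={2,4} pick 2 [4->2 ok]
  8: obs=x cand={0,1} pick 0 [2->0 ok]
  9: obs=x cand={0,1} pick 1 [0->1 ok]
  10: obs=x cand={0,1} pick 0 [1->0 ok]
  11: obs=x cand={0,1} pick 1 [0->1 ok]
  12: obs=y cand={2,4} pick 4 [1->4 ok]
  13: obs=y cand={2,4} pick 4 [4->4 ok]
  14: obs=x cand={0,1} pick 0 [4->0 ok]
  15: obs=y cand={2,4} pick 4 [0->4 ok]
  16: obs=x cand={0,1} pick 0 [4->0 ok]
  17: obs=y cand={2,4} pick 4 [0->4 ok]
  18: obs=y cand={2,4} pick 2 [4->2 ok]
  19: obs=x cand={0,1} pick 1 [2->1 ok]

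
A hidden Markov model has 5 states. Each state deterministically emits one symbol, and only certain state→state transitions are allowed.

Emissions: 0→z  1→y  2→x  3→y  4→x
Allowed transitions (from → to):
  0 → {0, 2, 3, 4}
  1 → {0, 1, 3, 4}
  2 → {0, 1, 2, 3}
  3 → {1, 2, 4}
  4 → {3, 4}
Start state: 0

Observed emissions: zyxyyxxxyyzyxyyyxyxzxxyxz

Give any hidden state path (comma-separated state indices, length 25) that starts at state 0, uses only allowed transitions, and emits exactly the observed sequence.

  t0 'z' -> {0}, take 0 (start)
  t1 'y' -> {1,3}, take 3 (0->3 ok)
  t2 'x' -> {2,4}, take 4 (3->4 ok)
  t3 'y' -> {1,3}, take 3 (4->3 ok)
  t4 'y' -> {1,3}, take 1 (3->1 ok)
  t5 'x' -> {2,4}, take 4 (1->4 ok)
  t6 'x' -> {2,4}, take 4 (4->4 ok)
  t7 'x' -> {2,4}, take 4 (4->4 ok)
  t8 'y' -> {1,3}, take 3 (4->3 ok)
  t9 'y' -> {1,3}, take 1 (3->1 ok)
  t10 'z' -> {0}, take 0 (1->0 ok)
  t11 'y' -> {1,3}, take 3 (0->3 ok)
  t12 'x' -> {2,4}, take 2 (3->2 ok)
  t13 'y' -> {1,3}, take 1 (2->1 ok)
  t14 'y' -> {1,3}, take 1 (1->1 ok)
  t15 'y' -> {1,3}, take 3 (1->3 ok)
  t16 'x' -> {2,4}, take 4 (3->4 ok)
  t17 'y' -> {1,3}, take 3 (4->3 ok)
  t18 'x' -> {2,4}, take 2 (3->2 ok)
  t19 'z' -> {0}, take 0 (2->0 ok)
  t20 'x' -> {2,4}, take 4 (0->4 ok)
  t21 'x' -> {2,4}, take 4 (4->4 ok)
  t22 'y' -> {1,3}, take 3 (4->3 ok)
  t23 'x' -> {2,4}, take 2 (3->2 ok)
  t24 'z' -> {0}, take 0 (2->0 ok)

0,3,4,3,1,4,4,4,3,1,0,3,2,1,1,3,4,3,2,0,4,4,3,2,0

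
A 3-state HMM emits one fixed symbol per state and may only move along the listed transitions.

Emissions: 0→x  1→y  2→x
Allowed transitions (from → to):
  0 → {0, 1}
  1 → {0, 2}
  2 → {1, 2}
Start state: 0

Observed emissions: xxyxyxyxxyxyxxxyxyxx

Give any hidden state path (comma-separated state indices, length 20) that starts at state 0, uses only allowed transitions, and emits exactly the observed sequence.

0,0,1,0,1,0,1,0,0,1,2,1,0,0,0,1,2,1,2,2

  t0 'x' -> {0,2}, take 0 (start)
  t1 'x' -> {0,2}, take 0 (0->0 ok)
  t2 'y' -> {1}, take 1 (0->1 ok)
  t3 'x' -> {0,2}, take 0 (1->0 ok)
  t4 'y' -> {1}, take 1 (0->1 ok)
  t5 'x' -> {0,2}, take 0 (1->0 ok)
  t6 'y' -> {1}, take 1 (0->1 ok)
  t7 'x' -> {0,2}, take 0 (1->0 ok)
  t8 'x' -> {0,2}, take 0 (0->0 ok)
  t9 'y' -> {1}, take 1 (0->1 ok)
  t10 'x' -> {0,2}, take 2 (1->2 ok)
  t11 'y' -> {1}, take 1 (2->1 ok)
  t12 'x' -> {0,2}, take 0 (1->0 ok)
  t13 'x' -> {0,2}, take 0 (0->0 ok)
  t14 'x' -> {0,2}, take 0 (0->0 ok)
  t15 'y' -> {1}, take 1 (0->1 ok)
  t16 'x' -> {0,2}, take 2 (1->2 ok)
  t17 'y' -> {1}, take 1 (2->1 ok)
  t18 'x' -> {0,2}, take 2 (1->2 ok)
  t19 'x' -> {0,2}, take 2 (2->2 ok)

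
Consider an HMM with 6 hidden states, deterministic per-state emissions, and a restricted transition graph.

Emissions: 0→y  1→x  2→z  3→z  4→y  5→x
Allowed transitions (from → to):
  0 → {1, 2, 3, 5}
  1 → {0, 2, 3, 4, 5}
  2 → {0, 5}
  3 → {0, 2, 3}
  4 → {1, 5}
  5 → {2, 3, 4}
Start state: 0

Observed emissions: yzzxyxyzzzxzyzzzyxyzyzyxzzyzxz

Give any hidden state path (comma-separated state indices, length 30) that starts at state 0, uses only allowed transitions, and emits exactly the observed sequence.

0,3,2,5,4,1,0,3,3,2,5,2,0,3,3,2,0,1,0,2,0,2,0,5,3,3,0,2,5,3

  t0 'y' -> {0,4}, take 0 (start)
  t1 'z' -> {2,3}, take 3 (0->3 ok)
  t2 'z' -> {2,3}, take 2 (3->2 ok)
  t3 'x' -> {1,5}, take 5 (2->5 ok)
  t4 'y' -> {0,4}, take 4 (5->4 ok)
  t5 'x' -> {1,5}, take 1 (4->1 ok)
  t6 'y' -> {0,4}, take 0 (1->0 ok)
  t7 'z' -> {2,3}, take 3 (0->3 ok)
  t8 'z' -> {2,3}, take 3 (3->3 ok)
  t9 'z' -> {2,3}, take 2 (3->2 ok)
  t10 'x' -> {1,5}, take 5 (2->5 ok)
  t11 'z' -> {2,3}, take 2 (5->2 ok)
  t12 'y' -> {0,4}, take 0 (2->0 ok)
  t13 'z' -> {2,3}, take 3 (0->3 ok)
  t14 'z' -> {2,3}, take 3 (3->3 ok)
  t15 'z' -> {2,3}, take 2 (3->2 ok)
  t16 'y' -> {0,4}, take 0 (2->0 ok)
  t17 'x' -> {1,5}, take 1 (0->1 ok)
  t18 'y' -> {0,4}, take 0 (1->0 ok)
  t19 'z' -> {2,3}, take 2 (0->2 ok)
  t20 'y' -> {0,4}, take 0 (2->0 ok)
  t21 'z' -> {2,3}, take 2 (0->2 ok)
  t22 'y' -> {0,4}, take 0 (2->0 ok)
  t23 'x' -> {1,5}, take 5 (0->5 ok)
  t24 'z' -> {2,3}, take 3 (5->3 ok)
  t25 'z' -> {2,3}, take 3 (3->3 ok)
  t26 'y' -> {0,4}, take 0 (3->0 ok)
  t27 'z' -> {2,3}, take 2 (0->2 ok)
  t28 'x' -> {1,5}, take 5 (2->5 ok)
  t29 'z' -> {2,3}, take 3 (5->3 ok)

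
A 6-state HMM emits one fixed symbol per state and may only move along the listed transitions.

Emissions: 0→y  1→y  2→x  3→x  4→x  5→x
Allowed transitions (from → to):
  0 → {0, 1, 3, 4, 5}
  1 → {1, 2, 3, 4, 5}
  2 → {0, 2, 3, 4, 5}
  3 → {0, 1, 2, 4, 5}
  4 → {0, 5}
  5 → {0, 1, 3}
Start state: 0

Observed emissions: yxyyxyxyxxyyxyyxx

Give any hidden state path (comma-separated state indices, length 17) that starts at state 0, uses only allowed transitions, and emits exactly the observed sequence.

  t0 'y' -> {0,1}, take 0 (start)
  t1 'x' -> {2,3,4,5}, take 4 (0->4 ok)
  t2 'y' -> {0,1}, take 0 (4->0 ok)
  t3 'y' -> {0,1}, take 0 (0->0 ok)
  t4 'x' -> {2,3,4,5}, take 5 (0->5 ok)
  t5 'y' -> {0,1}, take 1 (5->1 ok)
  t6 'x' -> {2,3,4,5}, take 3 (1->3 ok)
  t7 'y' -> {0,1}, take 1 (3->1 ok)
  t8 'x' -> {2,3,4,5}, take 3 (1->3 ok)
  t9 'x' -> {2,3,4,5}, take 2 (3->2 ok)
  t10 'y' -> {0,1}, take 0 (2->0 ok)
  t11 'y' -> {0,1}, take 0 (0->0 ok)
  t12 'x' -> {2,3,4,5}, take 4 (0->4 ok)
  t13 'y' -> {0,1}, take 0 (4->0 ok)
  t14 'y' -> {0,1}, take 1 (0->1 ok)
  t15 'x' -> {2,3,4,5}, take 2 (1->2 ok)
  t16 'x' -> {2,3,4,5}, take 3 (2->3 ok)

0,4,0,0,5,1,3,1,3,2,0,0,4,0,1,2,3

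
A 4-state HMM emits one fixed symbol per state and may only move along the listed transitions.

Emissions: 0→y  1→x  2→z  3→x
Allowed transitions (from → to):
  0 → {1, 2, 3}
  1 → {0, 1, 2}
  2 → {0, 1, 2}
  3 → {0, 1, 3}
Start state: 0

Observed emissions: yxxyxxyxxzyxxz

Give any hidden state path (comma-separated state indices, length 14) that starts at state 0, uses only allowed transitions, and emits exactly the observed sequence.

  t0 'y' -> {0}, take 0 (start)
  t1 'x' -> {1,3}, take 1 (0->1 ok)
  t2 'x' -> {1,3}, take 1 (1->1 ok)
  t3 'y' -> {0}, take 0 (1->0 ok)
  t4 'x' -> {1,3}, take 1 (0->1 ok)
  t5 'x' -> {1,3}, take 1 (1->1 ok)
  t6 'y' -> {0}, take 0 (1->0 ok)
  t7 'x' -> {1,3}, take 3 (0->3 ok)
  t8 'x' -> {1,3}, take 1 (3->1 ok)
  t9 'z' -> {2}, take 2 (1->2 ok)
  t10 'y' -> {0}, take 0 (2->0 ok)
  t11 'x' -> {1,3}, take 1 (0->1 ok)
  t12 'x' -> {1,3}, take 1 (1->1 ok)
  t13 'z' -> {2}, take 2 (1->2 ok)

0,1,1,0,1,1,0,3,1,2,0,1,1,2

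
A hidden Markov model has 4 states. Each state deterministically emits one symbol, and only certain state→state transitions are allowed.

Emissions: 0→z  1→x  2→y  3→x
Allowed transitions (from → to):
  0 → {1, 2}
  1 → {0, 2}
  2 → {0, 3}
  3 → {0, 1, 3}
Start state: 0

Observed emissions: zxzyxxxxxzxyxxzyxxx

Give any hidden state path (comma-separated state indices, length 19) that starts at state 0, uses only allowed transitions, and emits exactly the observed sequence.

0,1,0,2,3,3,3,3,1,0,1,2,3,3,0,2,3,3,3

  t0 'z' -> {0}, take 0 (start)
  t1 'x' -> {1,3}, take 1 (0->1 ok)
  t2 'z' -> {0}, take 0 (1->0 ok)
  t3 'y' -> {2}, take 2 (0->2 ok)
  t4 'x' -> {1,3}, take 3 (2->3 ok)
  t5 'x' -> {1,3}, take 3 (3->3 ok)
  t6 'x' -> {1,3}, take 3 (3->3 ok)
  t7 'x' -> {1,3}, take 3 (3->3 ok)
  t8 'x' -> {1,3}, take 1 (3->1 ok)
  t9 'z' -> {0}, take 0 (1->0 ok)
  t10 'x' -> {1,3}, take 1 (0->1 ok)
  t11 'y' -> {2}, take 2 (1->2 ok)
  t12 'x' -> {1,3}, take 3 (2->3 ok)
  t13 'x' -> {1,3}, take 3 (3->3 ok)
  t14 'z' -> {0}, take 0 (3->0 ok)
  t15 'y' -> {2}, take 2 (0->2 ok)
  t16 'x' -> {1,3}, take 3 (2->3 ok)
  t17 'x' -> {1,3}, take 3 (3->3 ok)
  t18 'x' -> {1,3}, take 3 (3->3 ok)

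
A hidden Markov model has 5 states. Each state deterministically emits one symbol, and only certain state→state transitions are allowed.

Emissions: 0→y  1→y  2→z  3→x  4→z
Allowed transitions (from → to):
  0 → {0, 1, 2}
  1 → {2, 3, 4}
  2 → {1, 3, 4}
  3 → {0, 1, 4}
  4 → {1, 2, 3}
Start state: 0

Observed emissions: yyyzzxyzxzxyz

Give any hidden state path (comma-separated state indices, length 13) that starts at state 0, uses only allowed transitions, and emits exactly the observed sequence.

0,0,1,4,2,3,1,2,3,4,3,0,2

  0: obs=y cand={0,1} pick 0 [start]
  1: obs=y cand={0,1} pick 0 [0->0 ok]
  2: obs=y cand={0,1} pick 1 [0->1 ok]
  3: obs=z cand={2,4} pick 4 [1->4 ok]
  4: obs=z cand={2,4} pick 2 [4->2 ok]
  5: obs=x cand={3} pick 3 [2->3 ok]
  6: obs=y cand={0,1} pick 1 [3->1 ok]
  7: obs=z cand={2,4} pick 2 [1->2 ok]
  8: obs=x cand={3} pick 3 [2->3 ok]
  9: obs=z cand={2,4} pick 4 [3->4 ok]
  10: obs=x cand={3} pick 3 [4->3 ok]
  11: obs=y cand={0,1} pick 0 [3->0 ok]
  12: obs=z cand={2,4} pick 2 [0->2 ok]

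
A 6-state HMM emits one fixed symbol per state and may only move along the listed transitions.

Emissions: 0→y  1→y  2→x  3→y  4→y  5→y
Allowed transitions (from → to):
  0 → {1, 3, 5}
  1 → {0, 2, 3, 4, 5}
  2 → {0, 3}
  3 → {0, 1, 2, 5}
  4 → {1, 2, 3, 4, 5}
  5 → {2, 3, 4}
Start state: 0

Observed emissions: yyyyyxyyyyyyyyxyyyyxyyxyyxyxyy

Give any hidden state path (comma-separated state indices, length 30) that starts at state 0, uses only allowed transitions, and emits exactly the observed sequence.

0,1,0,5,3,2,3,0,3,0,1,4,3,1,2,0,3,0,1,2,0,1,2,0,5,2,3,2,3,5

  t0 'y' -> {0,1,3,4,5}, take 0 (start)
  t1 'y' -> {0,1,3,4,5}, take 1 (0->1 ok)
  t2 'y' -> {0,1,3,4,5}, take 0 (1->0 ok)
  t3 'y' -> {0,1,3,4,5}, take 5 (0->5 ok)
  t4 'y' -> {0,1,3,4,5}, take 3 (5->3 ok)
  t5 'x' -> {2}, take 2 (3->2 ok)
  t6 'y' -> {0,1,3,4,5}, take 3 (2->3 ok)
  t7 'y' -> {0,1,3,4,5}, take 0 (3->0 ok)
  t8 'y' -> {0,1,3,4,5}, take 3 (0->3 ok)
  t9 'y' -> {0,1,3,4,5}, take 0 (3->0 ok)
  t10 'y' -> {0,1,3,4,5}, take 1 (0->1 ok)
  t11 'y' -> {0,1,3,4,5}, take 4 (1->4 ok)
  t12 'y' -> {0,1,3,4,5}, take 3 (4->3 ok)
  t13 'y' -> {0,1,3,4,5}, take 1 (3->1 ok)
  t14 'x' -> {2}, take 2 (1->2 ok)
  t15 'y' -> {0,1,3,4,5}, take 0 (2->0 ok)
  t16 'y' -> {0,1,3,4,5}, take 3 (0->3 ok)
  t17 'y' -> {0,1,3,4,5}, take 0 (3->0 ok)
  t18 'y' -> {0,1,3,4,5}, take 1 (0->1 ok)
  t19 'x' -> {2}, take 2 (1->2 ok)
  t20 'y' -> {0,1,3,4,5}, take 0 (2->0 ok)
  t21 'y' -> {0,1,3,4,5}, take 1 (0->1 ok)
  t22 'x' -> {2}, take 2 (1->2 ok)
  t23 'y' -> {0,1,3,4,5}, take 0 (2->0 ok)
  t24 'y' -> {0,1,3,4,5}, take 5 (0->5 ok)
  t25 'x' -> {2}, take 2 (5->2 ok)
  t26 'y' -> {0,1,3,4,5}, take 3 (2->3 ok)
  t27 'x' -> {2}, take 2 (3->2 ok)
  t28 'y' -> {0,1,3,4,5}, take 3 (2->3 ok)
  t29 'y' -> {0,1,3,4,5}, take 5 (3->5 ok)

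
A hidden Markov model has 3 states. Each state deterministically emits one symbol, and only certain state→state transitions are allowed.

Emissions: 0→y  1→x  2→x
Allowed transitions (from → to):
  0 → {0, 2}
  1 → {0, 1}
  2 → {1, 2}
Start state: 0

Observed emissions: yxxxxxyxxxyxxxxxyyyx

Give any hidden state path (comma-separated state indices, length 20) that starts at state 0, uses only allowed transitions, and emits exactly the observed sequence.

0,2,1,1,1,1,0,2,2,1,0,2,2,2,1,1,0,0,0,2

  t0 'y' -> {0}, take 0 (start)
  t1 'x' -> {1,2}, take 2 (0->2 ok)
  t2 'x' -> {1,2}, take 1 (2->1 ok)
  t3 'x' -> {1,2}, take 1 (1->1 ok)
  t4 'x' -> {1,2}, take 1 (1->1 ok)
  t5 'x' -> {1,2}, take 1 (1->1 ok)
  t6 'y' -> {0}, take 0 (1->0 ok)
  t7 'x' -> {1,2}, take 2 (0->2 ok)
  t8 'x' -> {1,2}, take 2 (2->2 ok)
  t9 'x' -> {1,2}, take 1 (2->1 ok)
  t10 'y' -> {0}, take 0 (1->0 ok)
  t11 'x' -> {1,2}, take 2 (0->2 ok)
  t12 'x' -> {1,2}, take 2 (2->2 ok)
  t13 'x' -> {1,2}, take 2 (2->2 ok)
  t14 'x' -> {1,2}, take 1 (2->1 ok)
  t15 'x' -> {1,2}, take 1 (1->1 ok)
  t16 'y' -> {0}, take 0 (1->0 ok)
  t17 'y' -> {0}, take 0 (0->0 ok)
  t18 'y' -> {0}, take 0 (0->0 ok)
  t19 'x' -> {1,2}, take 2 (0->2 ok)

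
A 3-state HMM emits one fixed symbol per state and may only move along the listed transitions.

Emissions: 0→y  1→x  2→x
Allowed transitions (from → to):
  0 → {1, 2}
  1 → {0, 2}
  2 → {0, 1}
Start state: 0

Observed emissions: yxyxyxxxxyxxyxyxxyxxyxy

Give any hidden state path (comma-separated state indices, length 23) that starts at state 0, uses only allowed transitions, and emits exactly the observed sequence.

  pos 0: y in {0}, choose 0; start
  pos 1: x in {1,2}, choose 2; 0->2 ok
  pos 2: y in {0}, choose 0; 2->0 ok
  pos 3: x in {1,2}, choose 1; 0->1 ok
  pos 4: y in {0}, choose 0; 1->0 ok
  pos 5: x in {1,2}, choose 2; 0->2 ok
  pos 6: x in {1,2}, choose 1; 2->1 ok
  pos 7: x in {1,2}, choose 2; 1->2 ok
  pos 8: x in {1,2}, choose 1; 2->1 ok
  pos 9: y in {0}, choose 0; 1->0 ok
  pos 10: x in {1,2}, choose 1; 0->1 ok
  pos 11: x in {1,2}, choose 2; 1->2 ok
  pos 12: y in {0}, choose 0; 2->0 ok
  pos 13: x in {1,2}, choose 2; 0->2 ok
  pos 14: y in {0}, choose 0; 2->0 ok
  pos 15: x in {1,2}, choose 1; 0->1 ok
  pos 16: x in {1,2}, choose 2; 1->2 ok
  pos 17: y in {0}, choose 0; 2->0 ok
  pos 18: x in {1,2}, choose 2; 0->2 ok
  pos 19: x in {1,2}, choose 1; 2->1 ok
  pos 20: y in {0}, choose 0; 1->0 ok
  pos 21: x in {1,2}, choose 1; 0->1 ok
  pos 22: y in {0}, choose 0; 1->0 ok

0,2,0,1,0,2,1,2,1,0,1,2,0,2,0,1,2,0,2,1,0,1,0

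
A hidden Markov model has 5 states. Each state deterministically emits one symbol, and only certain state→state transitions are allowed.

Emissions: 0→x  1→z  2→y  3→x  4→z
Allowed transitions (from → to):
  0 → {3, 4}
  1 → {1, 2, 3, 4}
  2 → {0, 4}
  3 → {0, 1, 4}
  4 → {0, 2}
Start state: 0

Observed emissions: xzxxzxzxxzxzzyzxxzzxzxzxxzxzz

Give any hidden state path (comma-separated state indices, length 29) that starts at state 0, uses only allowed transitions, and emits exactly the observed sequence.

  [0] x  {0,3}  => 0  start
  [1] z  {1,4}  => 4  0->4 ok
  [2] x  {0,3}  => 0  4->0 ok
  [3] x  {0,3}  => 3  0->3 ok
  [4] z  {1,4}  => 4  3->4 ok
  [5] x  {0,3}  => 0  4->0 ok
  [6] z  {1,4}  => 4  0->4 ok
  [7] x  {0,3}  => 0  4->0 ok
  [8] x  {0,3}  => 3  0->3 ok
  [9] z  {1,4}  => 1  3->1 ok
  [10] x  {0,3}  => 3  1->3 ok
  [11] z  {1,4}  => 1  3->1 ok
  [12] z  {1,4}  => 4  1->4 ok
  [13] y  {2}  => 2  4->2 ok
  [14] z  {1,4}  => 4  2->4 ok
  [15] x  {0,3}  => 0  4->0 ok
  [16] x  {0,3}  => 3  0->3 ok
  [17] z  {1,4}  => 1  3->1 ok
  [18] z  {1,4}  => 1  1->1 ok
  [19] x  {0,3}  => 3  1->3 ok
  [20] z  {1,4}  => 4  3->4 ok
  [21] x  {0,3}  => 0  4->0 ok
  [22] z  {1,4}  => 4  0->4 ok
  [23] x  {0,3}  => 0  4->0 ok
  [24] x  {0,3}  => 3  0->3 ok
  [25] z  {1,4}  => 1  3->1 ok
  [26] x  {0,3}  => 3  1->3 ok
  [27] z  {1,4}  => 1  3->1 ok
  [28] z  {1,4}  => 4  1->4 ok

0,4,0,3,4,0,4,0,3,1,3,1,4,2,4,0,3,1,1,3,4,0,4,0,3,1,3,1,4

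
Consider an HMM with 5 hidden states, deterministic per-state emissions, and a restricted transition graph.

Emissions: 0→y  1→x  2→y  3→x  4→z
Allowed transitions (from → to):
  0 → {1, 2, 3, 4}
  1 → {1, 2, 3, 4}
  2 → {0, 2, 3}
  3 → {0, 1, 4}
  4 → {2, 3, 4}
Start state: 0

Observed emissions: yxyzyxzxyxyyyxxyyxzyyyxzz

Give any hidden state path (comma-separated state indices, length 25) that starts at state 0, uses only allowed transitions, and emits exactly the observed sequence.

  [0] y  {0,2}  => 0  start
  [1] x  {1,3}  => 3  0->3 ok
  [2] y  {0,2}  => 0  3->0 ok
  [3] z  {4}  => 4  0->4 ok
  [4] y  {0,2}  => 2  4->2 ok
  [5] x  {1,3}  => 3  2->3 ok
  [6] z  {4}  => 4  3->4 ok
  [7] x  {1,3}  => 3  4->3 ok
  [8] y  {0,2}  => 0  3->0 ok
  [9] x  {1,3}  => 1  0->1 ok
  [10] y  {0,2}  => 2  1->2 ok
  [11] y  {0,2}  => 2  2->2 ok
  [12] y  {0,2}  => 2  2->2 ok
  [13] x  {1,3}  => 3  2->3 ok
  [14] x  {1,3}  => 1  3->1 ok
  [15] y  {0,2}  => 2  1->2 ok
  [16] y  {0,2}  => 2  2->2 ok
  [17] x  {1,3}  => 3  2->3 ok
  [18] z  {4}  => 4  3->4 ok
  [19] y  {0,2}  => 2  4->2 ok
  [20] y  {0,2}  => 2  2->2 ok
  [21] y  {0,2}  => 0  2->0 ok
  [22] x  {1,3}  => 1  0->1 ok
  [23] z  {4}  => 4  1->4 ok
  [24] z  {4}  => 4  4->4 ok

0,3,0,4,2,3,4,3,0,1,2,2,2,3,1,2,2,3,4,2,2,0,1,4,4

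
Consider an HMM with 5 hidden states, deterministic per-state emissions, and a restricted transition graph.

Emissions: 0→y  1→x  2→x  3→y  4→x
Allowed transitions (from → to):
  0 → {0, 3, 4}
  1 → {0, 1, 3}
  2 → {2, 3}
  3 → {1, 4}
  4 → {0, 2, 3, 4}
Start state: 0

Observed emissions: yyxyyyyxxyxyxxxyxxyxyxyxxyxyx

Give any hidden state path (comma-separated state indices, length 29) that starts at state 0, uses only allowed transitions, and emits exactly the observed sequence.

0,3,1,0,0,0,0,4,4,3,1,0,4,2,2,3,4,4,3,1,3,4,3,4,4,0,4,3,4

  0: obs=y cand={0,3} pick 0 [start]
  1: obs=y cand={0,3} pick 3 [0->3 ok]
  2: obs=x cand={1,2,4} pick 1 [3->1 ok]
  3: obs=y cand={0,3} pick 0 [1->0 ok]
  4: obs=y cand={0,3} pick 0 [0->0 ok]
  5: obs=y cand={0,3} pick 0 [0->0 ok]
  6: obs=y cand={0,3} pick 0 [0->0 ok]
  7: obs=x cand={1,2,4} pick 4 [0->4 ok]
  8: obs=x cand={1,2,4} pick 4 [4->4 ok]
  9: obs=y cand={0,3} pick 3 [4->3 ok]
  10: obs=x cand={1,2,4} pick 1 [3->1 ok]
  11: obs=y cand={0,3} pick 0 [1->0 ok]
  12: obs=x cand={1,2,4} pick 4 [0->4 ok]
  13: obs=x cand={1,2,4} pick 2 [4->2 ok]
  14: obs=x cand={1,2,4} pick 2 [2->2 ok]
  15: obs=y cand={0,3} pick 3 [2->3 ok]
  16: obs=x cand={1,2,4} pick 4 [3->4 ok]
  17: obs=x cand={1,2,4} pick 4 [4->4 ok]
  18: obs=y cand={0,3} pick 3 [4->3 ok]
  19: obs=x cand={1,2,4} pick 1 [3->1 ok]
  20: obs=y cand={0,3} pick 3 [1->3 ok]
  21: obs=x cand={1,2,4} pick 4 [3->4 ok]
  22: obs=y cand={0,3} pick 3 [4->3 ok]
  23: obs=x cand={1,2,4} pick 4 [3->4 ok]
  24: obs=x cand={1,2,4} pick 4 [4->4 ok]
  25: obs=y cand={0,3} pick 0 [4->0 ok]
  26: obs=x cand={1,2,4} pick 4 [0->4 ok]
  27: obs=y cand={0,3} pick 3 [4->3 ok]
  28: obs=x cand={1,2,4} pick 4 [3->4 ok]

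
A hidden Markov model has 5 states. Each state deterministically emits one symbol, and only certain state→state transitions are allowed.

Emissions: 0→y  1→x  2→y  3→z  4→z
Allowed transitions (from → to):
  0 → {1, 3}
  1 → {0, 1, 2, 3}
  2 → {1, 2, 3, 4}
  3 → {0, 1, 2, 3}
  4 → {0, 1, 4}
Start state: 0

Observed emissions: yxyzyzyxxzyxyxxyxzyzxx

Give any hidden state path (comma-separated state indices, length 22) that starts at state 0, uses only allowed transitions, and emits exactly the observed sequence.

  t0 'y' -> {0,2}, take 0 (start)
  t1 'x' -> {1}, take 1 (0->1 ok)
  t2 'y' -> {0,2}, take 2 (1->2 ok)
  t3 'z' -> {3,4}, take 3 (2->3 ok)
  t4 'y' -> {0,2}, take 0 (3->0 ok)
  t5 'z' -> {3,4}, take 3 (0->3 ok)
  t6 'y' -> {0,2}, take 2 (3->2 ok)
  t7 'x' -> {1}, take 1 (2->1 ok)
  t8 'x' -> {1}, take 1 (1->1 ok)
  t9 'z' -> {3,4}, take 3 (1->3 ok)
  t10 'y' -> {0,2}, take 0 (3->0 ok)
  t11 'x' -> {1}, take 1 (0->1 ok)
  t12 'y' -> {0,2}, take 2 (1->2 ok)
  t13 'x' -> {1}, take 1 (2->1 ok)
  t14 'x' -> {1}, take 1 (1->1 ok)
  t15 'y' -> {0,2}, take 0 (1->0 ok)
  t16 'x' -> {1}, take 1 (0->1 ok)
  t17 'z' -> {3,4}, take 3 (1->3 ok)
  t18 'y' -> {0,2}, take 0 (3->0 ok)
  t19 'z' -> {3,4}, take 3 (0->3 ok)
  t20 'x' -> {1}, take 1 (3->1 ok)
  t21 'x' -> {1}, take 1 (1->1 ok)

0,1,2,3,0,3,2,1,1,3,0,1,2,1,1,0,1,3,0,3,1,1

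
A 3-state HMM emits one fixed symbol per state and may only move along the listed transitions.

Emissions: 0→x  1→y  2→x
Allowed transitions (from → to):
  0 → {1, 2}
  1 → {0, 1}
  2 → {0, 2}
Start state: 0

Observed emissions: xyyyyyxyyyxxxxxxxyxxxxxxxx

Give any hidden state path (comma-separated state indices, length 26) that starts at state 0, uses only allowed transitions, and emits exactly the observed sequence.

0,1,1,1,1,1,0,1,1,1,0,2,2,2,2,2,0,1,0,2,0,2,2,0,2,0

  pos 0: x in {0,2}, choose 0; start
  pos 1: y in {1}, choose 1; 0->1 ok
  pos 2: y in {1}, choose 1; 1->1 ok
  pos 3: y in {1}, choose 1; 1->1 ok
  pos 4: y in {1}, choose 1; 1->1 ok
  pos 5: y in {1}, choose 1; 1->1 ok
  pos 6: x in {0,2}, choose 0; 1->0 ok
  pos 7: y in {1}, choose 1; 0->1 ok
  pos 8: y in {1}, choose 1; 1->1 ok
  pos 9: y in {1}, choose 1; 1->1 ok
  pos 10: x in {0,2}, choose 0; 1->0 ok
  pos 11: x in {0,2}, choose 2; 0->2 ok
  pos 12: x in {0,2}, choose 2; 2->2 ok
  pos 13: x in {0,2}, choose 2; 2->2 ok
  pos 14: x in {0,2}, choose 2; 2->2 ok
  pos 15: x in {0,2}, choose 2; 2->2 ok
  pos 16: x in {0,2}, choose 0; 2->0 ok
  pos 17: y in {1}, choose 1; 0->1 ok
  pos 18: x in {0,2}, choose 0; 1->0 ok
  pos 19: x in {0,2}, choose 2; 0->2 ok
  pos 20: x in {0,2}, choose 0; 2->0 ok
  pos 21: x in {0,2}, choose 2; 0->2 ok
  pos 22: x in {0,2}, choose 2; 2->2 ok
  pos 23: x in {0,2}, choose 0; 2->0 ok
  pos 24: x in {0,2}, choose 2; 0->2 ok
  pos 25: x in {0,2}, choose 0; 2->0 ok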